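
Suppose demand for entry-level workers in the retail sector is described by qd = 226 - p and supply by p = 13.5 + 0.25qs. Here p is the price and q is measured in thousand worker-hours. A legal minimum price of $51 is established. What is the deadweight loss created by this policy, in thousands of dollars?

0

Rearranging supply gives qs = 4p - 54. In a free market, 226 - p = 4p - 54 gives the equilibrium p* = 56, q* = 170.
The floor of 51 is below the equilibrium price 56, so it is not binding; the market clears at p* = 56, q* = 170.
Since the control does not bind, no trades are prevented and deadweight loss is zero.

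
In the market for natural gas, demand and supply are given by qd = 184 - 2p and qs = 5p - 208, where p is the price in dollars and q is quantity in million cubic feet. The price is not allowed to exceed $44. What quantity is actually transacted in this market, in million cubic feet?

12

Setting quantity demanded equal to quantity supplied, 184 - 2p = 5p - 208, gives p* = 56 and q* = 72.
The ceiling of 44 is below the equilibrium price 56, so it binds.
At p = 44: qd = 184 - 2·44 = 96 and qs = 5·44 - 208 = 12.
The quantity actually transacted is the short side, supply: 12.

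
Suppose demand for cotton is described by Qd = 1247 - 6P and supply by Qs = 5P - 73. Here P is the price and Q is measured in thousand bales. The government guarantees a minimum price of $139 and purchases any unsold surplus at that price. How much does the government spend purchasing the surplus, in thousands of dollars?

Setting quantity demanded equal to quantity supplied, 1247 - 6P = 5P - 73, gives P* = 120 and Q* = 527.
Since 139 > 120, the floor is binding.
At P = 139: Qd = 1247 - 6·139 = 413 and Qs = 5·139 - 73 = 622.
Surplus = Qs - Qd = 209.
Government expenditure = surplus × support price = 209 × 139 = 29051.

29051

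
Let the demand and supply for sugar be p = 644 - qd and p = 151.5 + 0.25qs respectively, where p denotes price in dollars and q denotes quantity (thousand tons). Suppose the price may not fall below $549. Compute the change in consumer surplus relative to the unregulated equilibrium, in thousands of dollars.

Rearranging demand gives qd = 644 - p; rearranging supply gives qs = 4p - 606. Without the control the market clears where 644 - p = 4p - 606, i.e. p* = 250 and q* = 394.
The floor of 549 is above the equilibrium price 250, so it binds.
At p = 549: qd = 644 - 549 = 95 and qs = 4·549 - 606 = 1590.
Consumer surplus without the control is ½ · (644 - 250) · 394 = 77618.
With the floor, consumers buy 95 units at 549, so CS = ½ · (644 - 549) · 95 = 4512.5.
Change in consumer surplus = 4512.5 - 77618 = -73105.5.

-73105.5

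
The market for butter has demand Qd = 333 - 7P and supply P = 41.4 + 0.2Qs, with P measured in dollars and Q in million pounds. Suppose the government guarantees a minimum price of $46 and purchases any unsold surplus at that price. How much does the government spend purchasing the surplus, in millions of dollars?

Rearranging supply gives Qs = 5P - 207. In a free market, 333 - 7P = 5P - 207 gives the equilibrium P* = 45, Q* = 18.
Since 46 > 45, the floor is binding.
At P = 46: Qd = 333 - 7·46 = 11 and Qs = 5·46 - 207 = 23.
Surplus = Qs - Qd = 12.
Government expenditure = surplus × support price = 12 × 46 = 552.

552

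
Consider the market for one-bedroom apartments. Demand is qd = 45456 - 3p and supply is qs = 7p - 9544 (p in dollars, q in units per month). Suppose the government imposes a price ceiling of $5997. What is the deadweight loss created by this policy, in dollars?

0

Setting quantity demanded equal to quantity supplied, 45456 - 3p = 7p - 9544, gives p* = 5500 and q* = 28956.
Since 5997 is above p* = 5500, the ceiling does not bind and the free-market outcome prevails.
Since the control does not bind, no trades are prevented and deadweight loss is zero.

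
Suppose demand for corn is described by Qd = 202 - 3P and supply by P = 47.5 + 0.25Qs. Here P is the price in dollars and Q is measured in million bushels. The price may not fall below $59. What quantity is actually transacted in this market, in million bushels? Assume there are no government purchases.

25

Rearranging supply gives Qs = 4P - 190. In a free market, 202 - 3P = 4P - 190 gives the equilibrium P* = 56, Q* = 34.
Since 59 > 56, the floor is binding.
At P = 59: Qd = 202 - 3·59 = 25 and Qs = 4·59 - 190 = 46.
The quantity actually transacted is the short side, demand: 25.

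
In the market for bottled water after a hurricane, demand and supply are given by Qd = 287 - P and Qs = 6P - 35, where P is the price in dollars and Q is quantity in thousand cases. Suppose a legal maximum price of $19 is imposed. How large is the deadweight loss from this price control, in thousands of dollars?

Setting quantity demanded equal to quantity supplied, 287 - P = 6P - 35, gives P* = 46 and Q* = 241.
Since 19 < 46, the ceiling is binding.
At P = 19: Qd = 287 - 19 = 268 and Qs = 6·19 - 35 = 79.
Quantity traded falls to 79. At Q = 79 the demand price is 287 - 79 = 208 and the supply price is (35 + 79)/6 = 19.
Deadweight loss = ½ · (208 - 19) · (241 - 79) = ½ · 189 · 162 = 15309.

15309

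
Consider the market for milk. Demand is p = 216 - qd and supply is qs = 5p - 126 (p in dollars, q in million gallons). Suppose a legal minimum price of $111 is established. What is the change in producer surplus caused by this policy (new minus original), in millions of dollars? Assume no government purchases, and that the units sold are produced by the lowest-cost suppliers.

5378.4

Rearranging demand gives qd = 216 - p. In a free market, 216 - p = 5p - 126 gives the equilibrium p* = 57, q* = 159.
The floor of 111 is above the equilibrium price 57, so it binds.
At p = 111: qd = 216 - 111 = 105 and qs = 5·111 - 126 = 429.
Producer surplus without the control is ½ · (57 - 25.2) · 159 = 2528.1.
With the floor, 105 units are sold at 111. The supply price at q = 105 is 46.2, so PS = ½ · [(111 - 25.2) + (111 - 46.2)] · 105 = 7906.5.
Change in producer surplus = 7906.5 - 2528.1 = 5378.4.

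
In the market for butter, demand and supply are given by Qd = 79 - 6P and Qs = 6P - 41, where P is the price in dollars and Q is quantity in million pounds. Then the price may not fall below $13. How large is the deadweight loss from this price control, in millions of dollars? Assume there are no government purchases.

Without the control the market clears where 79 - 6P = 6P - 41, i.e. P* = 10 and Q* = 19.
Because the floor (13) lies above the market-clearing price, it is binding.
At P = 13: Qd = 79 - 6·13 = 1 and Qs = 6·13 - 41 = 37.
Quantity traded falls to 1. At Q = 1 the demand price is (79 - 1)/6 = 13 and the supply price is (41 + 1)/6 = 7.
Deadweight loss = ½ · (13 - 7) · (19 - 1) = ½ · 6 · 18 = 54.

54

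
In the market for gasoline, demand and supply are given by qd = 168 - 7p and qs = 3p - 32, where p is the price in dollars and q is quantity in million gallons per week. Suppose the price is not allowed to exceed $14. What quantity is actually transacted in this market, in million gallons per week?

Setting quantity demanded equal to quantity supplied, 168 - 7p = 3p - 32, gives p* = 20 and q* = 28.
The ceiling of 14 is below the equilibrium price 20, so it binds.
At p = 14: qd = 168 - 7·14 = 70 and qs = 3·14 - 32 = 10.
The quantity actually transacted is the short side, supply: 10.

10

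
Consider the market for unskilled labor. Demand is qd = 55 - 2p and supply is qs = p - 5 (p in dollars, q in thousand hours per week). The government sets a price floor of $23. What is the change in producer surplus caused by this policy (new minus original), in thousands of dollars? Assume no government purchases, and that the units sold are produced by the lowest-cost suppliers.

9

Setting quantity demanded equal to quantity supplied, 55 - 2p = p - 5, gives p* = 20 and q* = 15.
The floor of 23 is above the equilibrium price 20, so it binds.
At p = 23: qd = 55 - 2·23 = 9 and qs = 23 - 5 = 18.
Producer surplus without the control is ½ · (20 - 5) · 15 = 112.5.
With the floor, 9 units are sold at 23. The supply price at q = 9 is 14, so PS = ½ · [(23 - 5) + (23 - 14)] · 9 = 121.5.
Change in producer surplus = 121.5 - 112.5 = 9.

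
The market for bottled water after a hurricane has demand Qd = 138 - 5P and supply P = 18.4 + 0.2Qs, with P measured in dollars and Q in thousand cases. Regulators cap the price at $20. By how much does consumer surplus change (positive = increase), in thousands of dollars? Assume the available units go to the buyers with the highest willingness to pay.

1.5

Rearranging supply gives Qs = 5P - 92. Equilibrium: 138 - 5P = 5P - 92, so 230 = 10P and P* = 23, Q* = 23.
Because the ceiling (20) lies below the market-clearing price, it is binding.
At P = 20: Qd = 138 - 5·20 = 38 and Qs = 5·20 - 92 = 8.
Consumer surplus without the control is ½ · (27.6 - 23) · 23 = 52.9.
With the ceiling, 8 units are sold at 20 (assume they go to the highest-value buyers). The demand price at Q = 8 is 26, so CS = ½ · [(27.6 - 20) + (26 - 20)] · 8 = 54.4.
Change in consumer surplus = 54.4 - 52.9 = 1.5.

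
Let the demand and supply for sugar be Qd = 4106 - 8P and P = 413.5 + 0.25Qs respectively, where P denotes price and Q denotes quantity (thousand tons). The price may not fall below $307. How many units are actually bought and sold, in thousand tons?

266

Rearranging supply gives Qs = 4P - 1654. Equilibrium: 4106 - 8P = 4P - 1654, so 5760 = 12P and P* = 480, Q* = 266.
Since 307 is below P* = 480, the floor does not bind and the free-market outcome prevails.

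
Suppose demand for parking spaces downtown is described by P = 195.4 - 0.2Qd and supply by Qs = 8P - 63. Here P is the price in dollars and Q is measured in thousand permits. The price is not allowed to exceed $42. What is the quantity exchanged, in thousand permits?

Rearranging demand gives Qd = 977 - 5P. Without the control the market clears where 977 - 5P = 8P - 63, i.e. P* = 80 and Q* = 577.
Since 42 < 80, the ceiling is binding.
At P = 42: Qd = 977 - 5·42 = 767 and Qs = 8·42 - 63 = 273.
The quantity actually transacted is the short side, supply: 273.

273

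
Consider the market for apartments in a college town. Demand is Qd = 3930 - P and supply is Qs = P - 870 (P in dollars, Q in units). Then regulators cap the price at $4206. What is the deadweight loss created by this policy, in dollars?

Equilibrium: 3930 - P = P - 870, so 4800 = 2P and P* = 2400, Q* = 1530.
The ceiling of 4206 is above the equilibrium price 2400, so it is not binding; the market clears at P* = 2400, Q* = 1530.
Since the control does not bind, no trades are prevented and deadweight loss is zero.

0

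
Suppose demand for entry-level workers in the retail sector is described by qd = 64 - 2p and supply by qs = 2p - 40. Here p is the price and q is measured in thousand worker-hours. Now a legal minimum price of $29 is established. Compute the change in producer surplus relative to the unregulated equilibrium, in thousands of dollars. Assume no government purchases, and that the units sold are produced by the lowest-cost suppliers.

9

Equilibrium: 64 - 2p = 2p - 40, so 104 = 4p and p* = 26, q* = 12.
Since 29 > 26, the floor is binding.
At p = 29: qd = 64 - 2·29 = 6 and qs = 2·29 - 40 = 18.
Producer surplus without the control is ½ · (26 - 20) · 12 = 36.
With the floor, 6 units are sold at 29. The supply price at q = 6 is 23, so PS = ½ · [(29 - 20) + (29 - 23)] · 6 = 45.
Change in producer surplus = 45 - 36 = 9.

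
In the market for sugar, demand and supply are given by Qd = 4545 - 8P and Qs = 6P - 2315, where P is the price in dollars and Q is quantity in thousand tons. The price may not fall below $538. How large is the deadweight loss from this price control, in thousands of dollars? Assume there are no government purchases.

In a free market, 4545 - 8P = 6P - 2315 gives the equilibrium P* = 490, Q* = 625.
Since 538 > 490, the floor is binding.
At P = 538: Qd = 4545 - 8·538 = 241 and Qs = 6·538 - 2315 = 913.
Quantity traded falls to 241. At Q = 241 the demand price is (4545 - 241)/8 = 538 and the supply price is (2315 + 241)/6 = 426.
Deadweight loss = ½ · (538 - 426) · (625 - 241) = ½ · 112 · 384 = 21504.

21504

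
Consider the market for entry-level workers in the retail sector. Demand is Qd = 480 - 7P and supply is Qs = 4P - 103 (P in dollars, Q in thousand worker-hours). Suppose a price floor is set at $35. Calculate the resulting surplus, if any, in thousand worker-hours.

Without the control the market clears where 480 - 7P = 4P - 103, i.e. P* = 53 and Q* = 109.
The floor of 35 is below the equilibrium price 53, so it is not binding; the market clears at P* = 53, Q* = 109.
Since the control does not bind, there is no surplus.

0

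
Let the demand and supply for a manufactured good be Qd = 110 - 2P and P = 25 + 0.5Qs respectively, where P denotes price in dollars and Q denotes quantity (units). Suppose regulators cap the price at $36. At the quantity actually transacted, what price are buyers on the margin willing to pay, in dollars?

44

Rearranging supply gives Qs = 2P - 50. In a free market, 110 - 2P = 2P - 50 gives the equilibrium P* = 40, Q* = 30.
Because the ceiling (36) lies below the market-clearing price, it is binding.
At P = 36: Qd = 110 - 2·36 = 38 and Qs = 2·36 - 50 = 22.
Only 22 units reach the market. On the demand curve, the marginal buyer's willingness to pay at Q = 22 is (110 - 22)/2 = 44.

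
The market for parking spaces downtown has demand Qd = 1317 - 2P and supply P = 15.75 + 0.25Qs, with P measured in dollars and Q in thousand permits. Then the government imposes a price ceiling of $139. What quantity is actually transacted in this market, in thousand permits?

493

Rearranging supply gives Qs = 4P - 63. Setting quantity demanded equal to quantity supplied, 1317 - 2P = 4P - 63, gives P* = 230 and Q* = 857.
Since 139 < 230, the ceiling is binding.
At P = 139: Qd = 1317 - 2·139 = 1039 and Qs = 4·139 - 63 = 493.
The quantity actually transacted is the short side, supply: 493.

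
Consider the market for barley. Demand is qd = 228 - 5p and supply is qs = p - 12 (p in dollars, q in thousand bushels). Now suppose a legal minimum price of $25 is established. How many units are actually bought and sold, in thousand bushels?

Equilibrium: 228 - 5p = p - 12, so 240 = 6p and p* = 40, q* = 28.
Since 25 is below p* = 40, the floor does not bind and the free-market outcome prevails.

28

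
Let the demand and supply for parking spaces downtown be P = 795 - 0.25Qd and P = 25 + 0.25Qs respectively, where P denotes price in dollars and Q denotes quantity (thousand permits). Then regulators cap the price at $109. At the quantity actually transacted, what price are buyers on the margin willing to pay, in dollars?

711

Rearranging demand gives Qd = 3180 - 4P; rearranging supply gives Qs = 4P - 100. Setting quantity demanded equal to quantity supplied, 3180 - 4P = 4P - 100, gives P* = 410 and Q* = 1540.
Because the ceiling (109) lies below the market-clearing price, it is binding.
At P = 109: Qd = 3180 - 4·109 = 2744 and Qs = 4·109 - 100 = 336.
Only 336 units reach the market. On the demand curve, the marginal buyer's willingness to pay at Q = 336 is (3180 - 336)/4 = 711.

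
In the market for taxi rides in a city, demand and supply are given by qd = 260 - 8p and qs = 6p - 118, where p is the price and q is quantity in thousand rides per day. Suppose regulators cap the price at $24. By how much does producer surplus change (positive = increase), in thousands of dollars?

-105

Setting quantity demanded equal to quantity supplied, 260 - 8p = 6p - 118, gives p* = 27 and q* = 44.
The ceiling of 24 is below the equilibrium price 27, so it binds.
At p = 24: qd = 260 - 8·24 = 68 and qs = 6·24 - 118 = 26.
Producer surplus without the control is ½ · (27 - 59/3) · 44 = 484/3.
With the ceiling, producers sell 26 units at 24, so PS = ½ · (24 - 59/3) · 26 = 169/3.
Change in producer surplus = 169/3 - 484/3 = -105.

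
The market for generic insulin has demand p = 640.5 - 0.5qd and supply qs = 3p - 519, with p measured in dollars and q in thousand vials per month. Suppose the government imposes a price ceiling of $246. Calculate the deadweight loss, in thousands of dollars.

48735

Rearranging demand gives qd = 1281 - 2p. Setting quantity demanded equal to quantity supplied, 1281 - 2p = 3p - 519, gives p* = 360 and q* = 561.
Since 246 < 360, the ceiling is binding.
At p = 246: qd = 1281 - 2·246 = 789 and qs = 3·246 - 519 = 219.
Quantity traded falls to 219. At q = 219 the demand price is (1281 - 219)/2 = 531 and the supply price is (519 + 219)/3 = 246.
Deadweight loss = ½ · (531 - 246) · (561 - 219) = ½ · 285 · 342 = 48735.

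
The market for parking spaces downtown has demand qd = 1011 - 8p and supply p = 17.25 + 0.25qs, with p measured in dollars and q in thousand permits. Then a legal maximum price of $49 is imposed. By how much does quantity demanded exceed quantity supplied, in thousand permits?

492

Rearranging supply gives qs = 4p - 69. Equilibrium: 1011 - 8p = 4p - 69, so 1080 = 12p and p* = 90, q* = 291.
Since 49 < 90, the ceiling is binding.
At p = 49: qd = 1011 - 8·49 = 619 and qs = 4·49 - 69 = 127.
Shortage = qd - qs = 619 - 127 = 492.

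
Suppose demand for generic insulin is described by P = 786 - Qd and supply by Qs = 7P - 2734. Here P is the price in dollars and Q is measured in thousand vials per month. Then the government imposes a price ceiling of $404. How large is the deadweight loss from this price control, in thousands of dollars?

Rearranging demand gives Qd = 786 - P. In a free market, 786 - P = 7P - 2734 gives the equilibrium P* = 440, Q* = 346.
Since 404 < 440, the ceiling is binding.
At P = 404: Qd = 786 - 404 = 382 and Qs = 7·404 - 2734 = 94.
Quantity traded falls to 94. At Q = 94 the demand price is 786 - 94 = 692 and the supply price is (2734 + 94)/7 = 404.
Deadweight loss = ½ · (692 - 404) · (346 - 94) = ½ · 288 · 252 = 36288.

36288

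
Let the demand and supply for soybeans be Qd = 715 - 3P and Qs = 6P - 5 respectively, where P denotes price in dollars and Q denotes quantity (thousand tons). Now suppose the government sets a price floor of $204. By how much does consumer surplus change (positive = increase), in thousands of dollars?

In a free market, 715 - 3P = 6P - 5 gives the equilibrium P* = 80, Q* = 475.
Because the floor (204) lies above the market-clearing price, it is binding.
At P = 204: Qd = 715 - 3·204 = 103 and Qs = 6·204 - 5 = 1219.
Consumer surplus without the control is ½ · (715/3 - 80) · 475 = 225625/6.
With the floor, consumers buy 103 units at 204, so CS = ½ · (715/3 - 204) · 103 = 10609/6.
Change in consumer surplus = 10609/6 - 225625/6 = -35836.

-35836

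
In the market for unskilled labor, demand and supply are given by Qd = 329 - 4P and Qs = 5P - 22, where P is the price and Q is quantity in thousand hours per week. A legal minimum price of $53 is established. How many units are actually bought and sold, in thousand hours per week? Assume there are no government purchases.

Without the control the market clears where 329 - 4P = 5P - 22, i.e. P* = 39 and Q* = 173.
Because the floor (53) lies above the market-clearing price, it is binding.
At P = 53: Qd = 329 - 4·53 = 117 and Qs = 5·53 - 22 = 243.
The quantity actually transacted is the short side, demand: 117.

117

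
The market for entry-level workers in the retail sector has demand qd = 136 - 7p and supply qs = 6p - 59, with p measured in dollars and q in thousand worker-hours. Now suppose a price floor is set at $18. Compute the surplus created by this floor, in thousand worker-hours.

Setting quantity demanded equal to quantity supplied, 136 - 7p = 6p - 59, gives p* = 15 and q* = 31.
Since 18 > 15, the floor is binding.
At p = 18: qd = 136 - 7·18 = 10 and qs = 6·18 - 59 = 49.
Surplus = qs - qd = 49 - 10 = 39.

39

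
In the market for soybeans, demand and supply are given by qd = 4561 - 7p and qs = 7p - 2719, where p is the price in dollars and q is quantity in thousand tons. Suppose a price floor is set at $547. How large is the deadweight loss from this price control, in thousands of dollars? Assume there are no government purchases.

5103

In a free market, 4561 - 7p = 7p - 2719 gives the equilibrium p* = 520, q* = 921.
The floor of 547 is above the equilibrium price 520, so it binds.
At p = 547: qd = 4561 - 7·547 = 732 and qs = 7·547 - 2719 = 1110.
Quantity traded falls to 732. At q = 732 the demand price is (4561 - 732)/7 = 547 and the supply price is (2719 + 732)/7 = 493.
Deadweight loss = ½ · (547 - 493) · (921 - 732) = ½ · 54 · 189 = 5103.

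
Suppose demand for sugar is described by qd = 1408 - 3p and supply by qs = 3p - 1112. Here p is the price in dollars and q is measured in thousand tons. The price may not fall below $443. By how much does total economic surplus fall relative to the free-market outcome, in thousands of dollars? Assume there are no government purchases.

Setting quantity demanded equal to quantity supplied, 1408 - 3p = 3p - 1112, gives p* = 420 and q* = 148.
The floor of 443 is above the equilibrium price 420, so it binds.
At p = 443: qd = 1408 - 3·443 = 79 and qs = 3·443 - 1112 = 217.
Quantity traded falls to 79. At q = 79 the demand price is (1408 - 79)/3 = 443 and the supply price is (1112 + 79)/3 = 397.
Deadweight loss = ½ · (443 - 397) · (148 - 79) = ½ · 46 · 69 = 1587.

1587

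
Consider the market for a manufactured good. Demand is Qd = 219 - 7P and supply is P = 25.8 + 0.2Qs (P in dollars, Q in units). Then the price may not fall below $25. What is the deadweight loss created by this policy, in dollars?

0

Rearranging supply gives Qs = 5P - 129. Setting quantity demanded equal to quantity supplied, 219 - 7P = 5P - 129, gives P* = 29 and Q* = 16.
The floor of 25 is below the equilibrium price 29, so it is not binding; the market clears at P* = 29, Q* = 16.
Since the control does not bind, no trades are prevented and deadweight loss is zero.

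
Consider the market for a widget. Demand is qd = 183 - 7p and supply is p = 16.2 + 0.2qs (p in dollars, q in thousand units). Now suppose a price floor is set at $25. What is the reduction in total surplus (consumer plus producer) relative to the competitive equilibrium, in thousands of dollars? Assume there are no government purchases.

75.6

Rearranging supply gives qs = 5p - 81. Equilibrium: 183 - 7p = 5p - 81, so 264 = 12p and p* = 22, q* = 29.
The floor of 25 is above the equilibrium price 22, so it binds.
At p = 25: qd = 183 - 7·25 = 8 and qs = 5·25 - 81 = 44.
Quantity traded falls to 8. At q = 8 the demand price is (183 - 8)/7 = 25 and the supply price is (81 + 8)/5 = 17.8.
Deadweight loss = ½ · (25 - 17.8) · (29 - 8) = ½ · 7.2 · 21 = 75.6.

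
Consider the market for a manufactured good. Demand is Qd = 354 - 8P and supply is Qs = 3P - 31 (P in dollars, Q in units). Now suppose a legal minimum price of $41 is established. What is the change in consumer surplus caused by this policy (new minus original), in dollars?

Without the control the market clears where 354 - 8P = 3P - 31, i.e. P* = 35 and Q* = 74.
Since 41 > 35, the floor is binding.
At P = 41: Qd = 354 - 8·41 = 26 and Qs = 3·41 - 31 = 92.
Consumer surplus without the control is ½ · (44.25 - 35) · 74 = 342.25.
With the floor, consumers buy 26 units at 41, so CS = ½ · (44.25 - 41) · 26 = 42.25.
Change in consumer surplus = 42.25 - 342.25 = -300.

-300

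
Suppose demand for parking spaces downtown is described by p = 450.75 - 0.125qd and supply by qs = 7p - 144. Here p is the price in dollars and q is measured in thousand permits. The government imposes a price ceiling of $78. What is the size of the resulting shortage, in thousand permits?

2580

Rearranging demand gives qd = 3606 - 8p. In a free market, 3606 - 8p = 7p - 144 gives the equilibrium p* = 250, q* = 1606.
Because the ceiling (78) lies below the market-clearing price, it is binding.
At p = 78: qd = 3606 - 8·78 = 2982 and qs = 7·78 - 144 = 402.
Shortage = qd - qs = 2982 - 402 = 2580.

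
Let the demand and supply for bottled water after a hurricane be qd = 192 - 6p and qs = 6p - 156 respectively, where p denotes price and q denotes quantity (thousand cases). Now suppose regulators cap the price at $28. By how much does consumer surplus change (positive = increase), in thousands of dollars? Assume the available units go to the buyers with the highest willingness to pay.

9

Without the control the market clears where 192 - 6p = 6p - 156, i.e. p* = 29 and q* = 18.
Because the ceiling (28) lies below the market-clearing price, it is binding.
At p = 28: qd = 192 - 6·28 = 24 and qs = 6·28 - 156 = 12.
Consumer surplus without the control is ½ · (32 - 29) · 18 = 27.
With the ceiling, 12 units are sold at 28 (assume they go to the highest-value buyers). The demand price at q = 12 is 30, so CS = ½ · [(32 - 28) + (30 - 28)] · 12 = 36.
Change in consumer surplus = 36 - 27 = 9.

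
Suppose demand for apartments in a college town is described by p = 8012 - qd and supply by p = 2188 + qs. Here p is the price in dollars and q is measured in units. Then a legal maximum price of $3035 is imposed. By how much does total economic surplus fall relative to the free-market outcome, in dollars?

4264225

Rearranging demand gives qd = 8012 - p; rearranging supply gives qs = p - 2188. Setting quantity demanded equal to quantity supplied, 8012 - p = p - 2188, gives p* = 5100 and q* = 2912.
Because the ceiling (3035) lies below the market-clearing price, it is binding.
At p = 3035: qd = 8012 - 3035 = 4977 and qs = 3035 - 2188 = 847.
Quantity traded falls to 847. At q = 847 the demand price is 8012 - 847 = 7165 and the supply price is 2188 + 847 = 3035.
Deadweight loss = ½ · (7165 - 3035) · (2912 - 847) = ½ · 4130 · 2065 = 4264225.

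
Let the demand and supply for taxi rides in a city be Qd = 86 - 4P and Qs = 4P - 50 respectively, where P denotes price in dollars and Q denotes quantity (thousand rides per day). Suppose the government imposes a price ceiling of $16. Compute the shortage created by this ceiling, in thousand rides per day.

8

Without the control the market clears where 86 - 4P = 4P - 50, i.e. P* = 17 and Q* = 18.
The ceiling of 16 is below the equilibrium price 17, so it binds.
At P = 16: Qd = 86 - 4·16 = 22 and Qs = 4·16 - 50 = 14.
Shortage = Qd - Qs = 22 - 14 = 8.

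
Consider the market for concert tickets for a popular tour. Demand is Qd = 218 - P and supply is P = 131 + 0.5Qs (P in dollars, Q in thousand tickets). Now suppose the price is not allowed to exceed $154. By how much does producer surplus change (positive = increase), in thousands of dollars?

-312

Rearranging supply gives Qs = 2P - 262. In a free market, 218 - P = 2P - 262 gives the equilibrium P* = 160, Q* = 58.
Because the ceiling (154) lies below the market-clearing price, it is binding.
At P = 154: Qd = 218 - 154 = 64 and Qs = 2·154 - 262 = 46.
Producer surplus without the control is ½ · (160 - 131) · 58 = 841.
With the ceiling, producers sell 46 units at 154, so PS = ½ · (154 - 131) · 46 = 529.
Change in producer surplus = 529 - 841 = -312.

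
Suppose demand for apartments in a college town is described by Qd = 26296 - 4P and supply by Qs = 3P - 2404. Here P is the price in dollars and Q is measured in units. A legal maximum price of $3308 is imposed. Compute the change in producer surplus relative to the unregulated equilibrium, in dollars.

-6896736

Without the control the market clears where 26296 - 4P = 3P - 2404, i.e. P* = 4100 and Q* = 9896.
Since 3308 < 4100, the ceiling is binding.
At P = 3308: Qd = 26296 - 4·3308 = 13064 and Qs = 3·3308 - 2404 = 7520.
Producer surplus without the control is ½ · (4100 - 2404/3) · 9896 = 48965408/3.
With the ceiling, producers sell 7520 units at 3308, so PS = ½ · (3308 - 2404/3) · 7520 = 28275200/3.
Change in producer surplus = 28275200/3 - 48965408/3 = -6896736.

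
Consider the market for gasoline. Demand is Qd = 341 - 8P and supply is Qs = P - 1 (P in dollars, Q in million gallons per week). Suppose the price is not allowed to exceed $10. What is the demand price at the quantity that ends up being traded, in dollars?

Equilibrium: 341 - 8P = P - 1, so 342 = 9P and P* = 38, Q* = 37.
The ceiling of 10 is below the equilibrium price 38, so it binds.
At P = 10: Qd = 341 - 8·10 = 261 and Qs = 10 - 1 = 9.
Only 9 units reach the market. On the demand curve, the marginal buyer's willingness to pay at Q = 9 is (341 - 9)/8 = 41.5.

41.5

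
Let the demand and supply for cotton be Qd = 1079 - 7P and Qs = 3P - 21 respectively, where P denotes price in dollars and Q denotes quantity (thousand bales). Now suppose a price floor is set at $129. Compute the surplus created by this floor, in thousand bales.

190

Setting quantity demanded equal to quantity supplied, 1079 - 7P = 3P - 21, gives P* = 110 and Q* = 309.
The floor of 129 is above the equilibrium price 110, so it binds.
At P = 129: Qd = 1079 - 7·129 = 176 and Qs = 3·129 - 21 = 366.
Surplus = Qs - Qd = 366 - 176 = 190.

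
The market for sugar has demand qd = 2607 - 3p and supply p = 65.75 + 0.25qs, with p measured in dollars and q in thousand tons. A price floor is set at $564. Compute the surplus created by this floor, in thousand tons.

1078

Rearranging supply gives qs = 4p - 263. In a free market, 2607 - 3p = 4p - 263 gives the equilibrium p* = 410, q* = 1377.
The floor of 564 is above the equilibrium price 410, so it binds.
At p = 564: qd = 2607 - 3·564 = 915 and qs = 4·564 - 263 = 1993.
Surplus = qs - qd = 1993 - 915 = 1078.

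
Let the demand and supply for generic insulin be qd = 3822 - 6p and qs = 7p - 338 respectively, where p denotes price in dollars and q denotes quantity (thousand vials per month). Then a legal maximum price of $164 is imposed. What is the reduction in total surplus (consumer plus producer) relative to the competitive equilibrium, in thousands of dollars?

184548

Equilibrium: 3822 - 6p = 7p - 338, so 4160 = 13p and p* = 320, q* = 1902.
Since 164 < 320, the ceiling is binding.
At p = 164: qd = 3822 - 6·164 = 2838 and qs = 7·164 - 338 = 810.
Quantity traded falls to 810. At q = 810 the demand price is (3822 - 810)/6 = 502 and the supply price is (338 + 810)/7 = 164.
Deadweight loss = ½ · (502 - 164) · (1902 - 810) = ½ · 338 · 1092 = 184548.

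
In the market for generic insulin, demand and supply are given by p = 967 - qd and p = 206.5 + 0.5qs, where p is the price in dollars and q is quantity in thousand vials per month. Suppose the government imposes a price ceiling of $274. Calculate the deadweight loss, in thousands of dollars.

103788

Rearranging demand gives qd = 967 - p; rearranging supply gives qs = 2p - 413. Equilibrium: 967 - p = 2p - 413, so 1380 = 3p and p* = 460, q* = 507.
Since 274 < 460, the ceiling is binding.
At p = 274: qd = 967 - 274 = 693 and qs = 2·274 - 413 = 135.
Quantity traded falls to 135. At q = 135 the demand price is 967 - 135 = 832 and the supply price is (413 + 135)/2 = 274.
Deadweight loss = ½ · (832 - 274) · (507 - 135) = ½ · 558 · 372 = 103788.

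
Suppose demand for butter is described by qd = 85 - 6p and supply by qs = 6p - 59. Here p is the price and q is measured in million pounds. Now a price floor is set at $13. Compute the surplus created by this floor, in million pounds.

Without the control the market clears where 85 - 6p = 6p - 59, i.e. p* = 12 and q* = 13.
Because the floor (13) lies above the market-clearing price, it is binding.
At p = 13: qd = 85 - 6·13 = 7 and qs = 6·13 - 59 = 19.
Surplus = qs - qd = 19 - 7 = 12.

12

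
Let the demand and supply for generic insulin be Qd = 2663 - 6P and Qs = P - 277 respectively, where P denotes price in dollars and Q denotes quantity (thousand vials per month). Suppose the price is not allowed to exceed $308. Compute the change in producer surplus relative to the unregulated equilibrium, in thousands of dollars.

Setting quantity demanded equal to quantity supplied, 2663 - 6P = P - 277, gives P* = 420 and Q* = 143.
Since 308 < 420, the ceiling is binding.
At P = 308: Qd = 2663 - 6·308 = 815 and Qs = 308 - 277 = 31.
Producer surplus without the control is ½ · (420 - 277) · 143 = 10224.5.
With the ceiling, producers sell 31 units at 308, so PS = ½ · (308 - 277) · 31 = 480.5.
Change in producer surplus = 480.5 - 10224.5 = -9744.

-9744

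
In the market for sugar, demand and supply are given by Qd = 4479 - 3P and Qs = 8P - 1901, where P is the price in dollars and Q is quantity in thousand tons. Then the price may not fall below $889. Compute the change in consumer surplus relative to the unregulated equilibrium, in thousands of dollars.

-703129.5

In a free market, 4479 - 3P = 8P - 1901 gives the equilibrium P* = 580, Q* = 2739.
Because the floor (889) lies above the market-clearing price, it is binding.
At P = 889: Qd = 4479 - 3·889 = 1812 and Qs = 8·889 - 1901 = 5211.
Consumer surplus without the control is ½ · (1493 - 580) · 2739 = 1250353.5.
With the floor, consumers buy 1812 units at 889, so CS = ½ · (1493 - 889) · 1812 = 547224.
Change in consumer surplus = 547224 - 1250353.5 = -703129.5.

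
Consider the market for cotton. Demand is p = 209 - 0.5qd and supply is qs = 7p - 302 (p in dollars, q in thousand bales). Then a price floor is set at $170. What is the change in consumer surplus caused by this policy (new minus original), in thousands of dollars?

-15120

Rearranging demand gives qd = 418 - 2p. In a free market, 418 - 2p = 7p - 302 gives the equilibrium p* = 80, q* = 258.
Because the floor (170) lies above the market-clearing price, it is binding.
At p = 170: qd = 418 - 2·170 = 78 and qs = 7·170 - 302 = 888.
Consumer surplus without the control is ½ · (209 - 80) · 258 = 16641.
With the floor, consumers buy 78 units at 170, so CS = ½ · (209 - 170) · 78 = 1521.
Change in consumer surplus = 1521 - 16641 = -15120.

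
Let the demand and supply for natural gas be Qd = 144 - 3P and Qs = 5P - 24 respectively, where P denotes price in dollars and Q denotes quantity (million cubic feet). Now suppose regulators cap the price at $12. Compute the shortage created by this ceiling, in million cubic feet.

72

Equilibrium: 144 - 3P = 5P - 24, so 168 = 8P and P* = 21, Q* = 81.
Because the ceiling (12) lies below the market-clearing price, it is binding.
At P = 12: Qd = 144 - 3·12 = 108 and Qs = 5·12 - 24 = 36.
Shortage = Qd - Qs = 108 - 36 = 72.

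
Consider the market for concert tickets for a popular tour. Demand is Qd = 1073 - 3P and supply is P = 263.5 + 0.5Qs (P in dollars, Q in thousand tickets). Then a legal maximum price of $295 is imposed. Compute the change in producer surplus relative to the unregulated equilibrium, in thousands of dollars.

Rearranging supply gives Qs = 2P - 527. Setting quantity demanded equal to quantity supplied, 1073 - 3P = 2P - 527, gives P* = 320 and Q* = 113.
The ceiling of 295 is below the equilibrium price 320, so it binds.
At P = 295: Qd = 1073 - 3·295 = 188 and Qs = 2·295 - 527 = 63.
Producer surplus without the control is ½ · (320 - 263.5) · 113 = 3192.25.
With the ceiling, producers sell 63 units at 295, so PS = ½ · (295 - 263.5) · 63 = 992.25.
Change in producer surplus = 992.25 - 3192.25 = -2200.

-2200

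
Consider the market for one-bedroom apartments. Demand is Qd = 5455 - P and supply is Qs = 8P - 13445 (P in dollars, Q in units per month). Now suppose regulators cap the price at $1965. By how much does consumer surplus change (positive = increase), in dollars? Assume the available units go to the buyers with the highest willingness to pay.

-276075

Equilibrium: 5455 - P = 8P - 13445, so 18900 = 9P and P* = 2100, Q* = 3355.
The ceiling of 1965 is below the equilibrium price 2100, so it binds.
At P = 1965: Qd = 5455 - 1965 = 3490 and Qs = 8·1965 - 13445 = 2275.
Consumer surplus without the control is ½ · (5455 - 2100) · 3355 = 5628012.5.
With the ceiling, 2275 units are sold at 1965 (assume they go to the highest-value buyers). The demand price at Q = 2275 is 3180, so CS = ½ · [(5455 - 1965) + (3180 - 1965)] · 2275 = 5351937.5.
Change in consumer surplus = 5351937.5 - 5628012.5 = -276075.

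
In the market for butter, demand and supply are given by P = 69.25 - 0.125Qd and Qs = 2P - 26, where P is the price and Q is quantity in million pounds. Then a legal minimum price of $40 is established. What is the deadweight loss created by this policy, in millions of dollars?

0

Rearranging demand gives Qd = 554 - 8P. Setting quantity demanded equal to quantity supplied, 554 - 8P = 2P - 26, gives P* = 58 and Q* = 90.
Since 40 is below P* = 58, the floor does not bind and the free-market outcome prevails.
Since the control does not bind, no trades are prevented and deadweight loss is zero.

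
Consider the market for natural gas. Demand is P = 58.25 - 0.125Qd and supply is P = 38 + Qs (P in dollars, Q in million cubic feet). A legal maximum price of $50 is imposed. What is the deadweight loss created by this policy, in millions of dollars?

20.25

Rearranging demand gives Qd = 466 - 8P; rearranging supply gives Qs = P - 38. Without the control the market clears where 466 - 8P = P - 38, i.e. P* = 56 and Q* = 18.
Since 50 < 56, the ceiling is binding.
At P = 50: Qd = 466 - 8·50 = 66 and Qs = 50 - 38 = 12.
Quantity traded falls to 12. At Q = 12 the demand price is (466 - 12)/8 = 56.75 and the supply price is 38 + 12 = 50.
Deadweight loss = ½ · (56.75 - 50) · (18 - 12) = ½ · 6.75 · 6 = 20.25.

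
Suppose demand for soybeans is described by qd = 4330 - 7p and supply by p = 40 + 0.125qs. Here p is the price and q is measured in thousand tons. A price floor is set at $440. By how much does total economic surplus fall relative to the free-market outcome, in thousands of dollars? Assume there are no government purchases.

Rearranging supply gives qs = 8p - 320. Equilibrium: 4330 - 7p = 8p - 320, so 4650 = 15p and p* = 310, q* = 2160.
Since 440 > 310, the floor is binding.
At p = 440: qd = 4330 - 7·440 = 1250 and qs = 8·440 - 320 = 3200.
Quantity traded falls to 1250. At q = 1250 the demand price is (4330 - 1250)/7 = 440 and the supply price is (320 + 1250)/8 = 196.25.
Deadweight loss = ½ · (440 - 196.25) · (2160 - 1250) = ½ · 243.75 · 910 = 110906.25.

110906.25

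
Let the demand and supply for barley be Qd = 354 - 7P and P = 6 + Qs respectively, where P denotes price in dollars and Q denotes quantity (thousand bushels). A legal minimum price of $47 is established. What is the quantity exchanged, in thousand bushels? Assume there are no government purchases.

25

Rearranging supply gives Qs = P - 6. In a free market, 354 - 7P = P - 6 gives the equilibrium P* = 45, Q* = 39.
Because the floor (47) lies above the market-clearing price, it is binding.
At P = 47: Qd = 354 - 7·47 = 25 and Qs = 47 - 6 = 41.
The quantity actually transacted is the short side, demand: 25.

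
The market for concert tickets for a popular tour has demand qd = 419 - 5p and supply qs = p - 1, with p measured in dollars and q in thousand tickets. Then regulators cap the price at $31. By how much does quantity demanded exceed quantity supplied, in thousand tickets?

Without the control the market clears where 419 - 5p = p - 1, i.e. p* = 70 and q* = 69.
Because the ceiling (31) lies below the market-clearing price, it is binding.
At p = 31: qd = 419 - 5·31 = 264 and qs = 31 - 1 = 30.
Shortage = qd - qs = 264 - 30 = 234.

234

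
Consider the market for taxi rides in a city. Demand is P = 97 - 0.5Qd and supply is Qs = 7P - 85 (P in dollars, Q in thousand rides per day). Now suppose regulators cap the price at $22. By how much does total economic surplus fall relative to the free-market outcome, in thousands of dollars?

Rearranging demand gives Qd = 194 - 2P. Without the control the market clears where 194 - 2P = 7P - 85, i.e. P* = 31 and Q* = 132.
Since 22 < 31, the ceiling is binding.
At P = 22: Qd = 194 - 2·22 = 150 and Qs = 7·22 - 85 = 69.
Quantity traded falls to 69. At Q = 69 the demand price is (194 - 69)/2 = 62.5 and the supply price is (85 + 69)/7 = 22.
Deadweight loss = ½ · (62.5 - 22) · (132 - 69) = ½ · 40.5 · 63 = 1275.75.

1275.75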